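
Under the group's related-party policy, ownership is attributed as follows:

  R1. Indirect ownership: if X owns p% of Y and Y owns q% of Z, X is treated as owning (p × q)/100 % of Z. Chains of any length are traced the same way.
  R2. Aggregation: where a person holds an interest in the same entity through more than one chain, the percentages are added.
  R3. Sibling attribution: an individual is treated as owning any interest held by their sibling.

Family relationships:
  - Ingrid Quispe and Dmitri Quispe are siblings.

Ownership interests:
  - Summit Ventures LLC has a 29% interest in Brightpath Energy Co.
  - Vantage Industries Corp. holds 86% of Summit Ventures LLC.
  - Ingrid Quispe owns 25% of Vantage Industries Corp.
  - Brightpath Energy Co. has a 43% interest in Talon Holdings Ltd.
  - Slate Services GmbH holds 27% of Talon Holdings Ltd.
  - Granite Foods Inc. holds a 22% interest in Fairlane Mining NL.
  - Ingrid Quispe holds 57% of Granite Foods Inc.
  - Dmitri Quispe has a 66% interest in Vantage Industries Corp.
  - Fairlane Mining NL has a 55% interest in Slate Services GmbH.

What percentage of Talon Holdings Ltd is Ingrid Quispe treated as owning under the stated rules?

11.621212%

By sibling attribution (R3), Ingrid Quispe is treated as also owning Dmitri Quispe's interest in Vantage Industries Corp, giving 25% + 66% = 91%.
Chain via Granite Foods Inc. → Fairlane Mining NL → Slate Services GmbH (R1): 57% × 22% × 55% × 27% = 1.86219% of Talon Holdings Ltd.
Chain via Vantage Industries Corp. → Summit Ventures LLC → Brightpath Energy Co. (R1): 91% × 86% × 29% × 43% = 9.759022% of Talon Holdings Ltd.
Aggregating (R2): 1.86219% + 9.759022% = 11.621212%.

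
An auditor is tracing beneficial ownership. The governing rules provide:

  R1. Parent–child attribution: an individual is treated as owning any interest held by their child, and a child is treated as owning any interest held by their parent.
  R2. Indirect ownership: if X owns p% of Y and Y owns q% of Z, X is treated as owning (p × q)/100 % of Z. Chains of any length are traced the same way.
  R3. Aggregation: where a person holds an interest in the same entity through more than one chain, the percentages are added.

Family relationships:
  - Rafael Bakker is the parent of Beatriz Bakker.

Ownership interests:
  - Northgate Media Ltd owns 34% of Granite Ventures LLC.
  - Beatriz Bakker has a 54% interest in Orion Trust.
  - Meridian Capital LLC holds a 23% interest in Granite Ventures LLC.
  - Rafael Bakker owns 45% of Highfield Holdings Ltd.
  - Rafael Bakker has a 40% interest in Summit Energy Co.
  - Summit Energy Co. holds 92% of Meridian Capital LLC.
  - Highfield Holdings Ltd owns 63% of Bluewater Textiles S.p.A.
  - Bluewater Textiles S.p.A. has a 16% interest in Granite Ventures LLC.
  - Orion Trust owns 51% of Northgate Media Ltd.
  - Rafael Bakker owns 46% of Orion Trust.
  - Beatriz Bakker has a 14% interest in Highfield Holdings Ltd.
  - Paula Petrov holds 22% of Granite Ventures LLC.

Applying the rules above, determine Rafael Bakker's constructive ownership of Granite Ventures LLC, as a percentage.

31.7512%

By parent–child attribution (R1), Rafael Bakker is treated as also owning Beatriz Bakker's interest in Highfield Holdings Ltd, giving 45% + 14% = 59%.
By parent–child attribution (R1), Rafael Bakker is treated as also owning Beatriz Bakker's interest in Orion Trust, giving 46% + 54% = 100%.
Chain via Summit Energy Co. → Meridian Capital LLC (R2): 40% × 92% × 23% = 8.464% of Granite Ventures LLC.
Chain via Highfield Holdings Ltd → Bluewater Textiles S.p.A. (R2): 59% × 63% × 16% = 5.9472% of Granite Ventures LLC.
Chain via Orion Trust → Northgate Media Ltd (R2): 100% × 51% × 34% = 17.34% of Granite Ventures LLC.
Aggregating (R3): 8.464% + 5.9472% + 17.34% = 31.7512%.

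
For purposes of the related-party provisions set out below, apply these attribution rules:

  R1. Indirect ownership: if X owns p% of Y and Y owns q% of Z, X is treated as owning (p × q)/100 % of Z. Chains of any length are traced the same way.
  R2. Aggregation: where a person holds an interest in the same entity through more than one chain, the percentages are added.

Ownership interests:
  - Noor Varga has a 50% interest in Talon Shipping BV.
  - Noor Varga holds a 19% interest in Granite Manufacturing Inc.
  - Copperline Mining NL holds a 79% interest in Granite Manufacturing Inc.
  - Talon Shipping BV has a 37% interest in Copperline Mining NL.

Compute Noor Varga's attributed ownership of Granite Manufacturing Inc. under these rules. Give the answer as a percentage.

33.615%

Chain via Talon Shipping BV → Copperline Mining NL (R1): 50% × 37% × 79% = 14.615% of Granite Manufacturing Inc.
Direct interest in Granite Manufacturing Inc: 19%.
Aggregating (R2): 14.615% + 19% = 33.615%.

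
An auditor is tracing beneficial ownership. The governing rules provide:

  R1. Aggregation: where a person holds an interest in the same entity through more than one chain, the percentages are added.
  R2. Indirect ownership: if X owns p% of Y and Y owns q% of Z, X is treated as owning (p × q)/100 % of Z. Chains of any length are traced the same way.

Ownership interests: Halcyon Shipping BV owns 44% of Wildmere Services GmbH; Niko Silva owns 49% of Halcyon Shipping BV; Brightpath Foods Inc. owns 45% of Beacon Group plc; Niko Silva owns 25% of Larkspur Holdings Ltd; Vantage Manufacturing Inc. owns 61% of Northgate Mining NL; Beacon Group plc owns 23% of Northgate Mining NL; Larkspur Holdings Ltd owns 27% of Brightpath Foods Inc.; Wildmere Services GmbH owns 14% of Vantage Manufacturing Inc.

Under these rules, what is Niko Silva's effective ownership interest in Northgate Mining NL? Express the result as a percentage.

Chain via Larkspur Holdings Ltd → Brightpath Foods Inc. → Beacon Group plc (R2): 25% × 27% × 45% × 23% = 0.698625% of Northgate Mining NL.
Chain via Halcyon Shipping BV → Wildmere Services GmbH → Vantage Manufacturing Inc. (R2): 49% × 44% × 14% × 61% = 1.841224% of Northgate Mining NL.
Aggregating (R1): 0.698625% + 1.841224% = 2.539849%.

2.539849%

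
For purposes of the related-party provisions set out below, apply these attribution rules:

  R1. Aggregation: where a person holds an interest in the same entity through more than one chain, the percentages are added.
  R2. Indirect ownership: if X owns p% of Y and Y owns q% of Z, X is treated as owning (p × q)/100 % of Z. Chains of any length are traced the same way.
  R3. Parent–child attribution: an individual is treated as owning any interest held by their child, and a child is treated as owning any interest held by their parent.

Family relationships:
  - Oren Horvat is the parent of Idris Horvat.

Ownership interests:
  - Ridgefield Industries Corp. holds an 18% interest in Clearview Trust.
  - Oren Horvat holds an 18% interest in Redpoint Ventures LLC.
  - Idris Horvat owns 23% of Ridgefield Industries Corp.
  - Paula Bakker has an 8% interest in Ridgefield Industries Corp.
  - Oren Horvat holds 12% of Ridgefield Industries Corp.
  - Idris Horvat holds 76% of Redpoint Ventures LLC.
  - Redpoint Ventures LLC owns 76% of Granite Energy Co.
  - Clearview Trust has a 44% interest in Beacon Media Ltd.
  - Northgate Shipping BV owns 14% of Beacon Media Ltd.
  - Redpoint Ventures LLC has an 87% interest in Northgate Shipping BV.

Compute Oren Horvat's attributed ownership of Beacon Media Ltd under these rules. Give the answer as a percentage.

By parent–child attribution (R3), Oren Horvat is treated as also owning Idris Horvat's interest in Ridgefield Industries Corp, giving 12% + 23% = 35%.
By parent–child attribution (R3), Oren Horvat is treated as also owning Idris Horvat's interest in Redpoint Ventures LLC, giving 18% + 76% = 94%.
Chain via Ridgefield Industries Corp. → Clearview Trust (R2): 35% × 18% × 44% = 2.772% of Beacon Media Ltd.
Chain via Redpoint Ventures LLC → Northgate Shipping BV (R2): 94% × 87% × 14% = 11.4492% of Beacon Media Ltd.
Aggregating (R1): 2.772% + 11.4492% = 14.2212%.

14.2212%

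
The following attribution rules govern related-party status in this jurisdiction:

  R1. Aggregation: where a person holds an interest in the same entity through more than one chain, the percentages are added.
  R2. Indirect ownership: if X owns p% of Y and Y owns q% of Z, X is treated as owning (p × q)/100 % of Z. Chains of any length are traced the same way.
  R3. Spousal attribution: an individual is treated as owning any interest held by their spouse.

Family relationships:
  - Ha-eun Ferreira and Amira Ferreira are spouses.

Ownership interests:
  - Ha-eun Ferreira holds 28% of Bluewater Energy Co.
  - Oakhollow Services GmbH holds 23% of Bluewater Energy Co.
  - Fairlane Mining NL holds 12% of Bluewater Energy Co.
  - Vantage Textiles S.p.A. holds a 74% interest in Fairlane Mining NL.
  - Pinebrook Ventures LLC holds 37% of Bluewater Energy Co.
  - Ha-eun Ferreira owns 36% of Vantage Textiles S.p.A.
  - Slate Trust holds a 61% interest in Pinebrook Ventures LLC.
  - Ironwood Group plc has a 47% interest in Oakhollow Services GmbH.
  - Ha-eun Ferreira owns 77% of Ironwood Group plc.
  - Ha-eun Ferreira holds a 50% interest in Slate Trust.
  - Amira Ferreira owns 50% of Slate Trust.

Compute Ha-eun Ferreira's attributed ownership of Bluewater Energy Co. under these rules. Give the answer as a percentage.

By spousal attribution (R3), Ha-eun Ferreira is treated as also owning Amira Ferreira's interest in Slate Trust, giving 50% + 50% = 100%.
Chain via Ironwood Group plc → Oakhollow Services GmbH (R2): 77% × 47% × 23% = 8.3237% of Bluewater Energy Co.
Chain via Vantage Textiles S.p.A. → Fairlane Mining NL (R2): 36% × 74% × 12% = 3.1968% of Bluewater Energy Co.
Chain via Slate Trust → Pinebrook Ventures LLC (R2): 100% × 61% × 37% = 22.57% of Bluewater Energy Co.
Direct interest in Bluewater Energy Co: 28%.
Aggregating (R1): 8.3237% + 3.1968% + 22.57% + 28% = 62.0905%.

62.0905%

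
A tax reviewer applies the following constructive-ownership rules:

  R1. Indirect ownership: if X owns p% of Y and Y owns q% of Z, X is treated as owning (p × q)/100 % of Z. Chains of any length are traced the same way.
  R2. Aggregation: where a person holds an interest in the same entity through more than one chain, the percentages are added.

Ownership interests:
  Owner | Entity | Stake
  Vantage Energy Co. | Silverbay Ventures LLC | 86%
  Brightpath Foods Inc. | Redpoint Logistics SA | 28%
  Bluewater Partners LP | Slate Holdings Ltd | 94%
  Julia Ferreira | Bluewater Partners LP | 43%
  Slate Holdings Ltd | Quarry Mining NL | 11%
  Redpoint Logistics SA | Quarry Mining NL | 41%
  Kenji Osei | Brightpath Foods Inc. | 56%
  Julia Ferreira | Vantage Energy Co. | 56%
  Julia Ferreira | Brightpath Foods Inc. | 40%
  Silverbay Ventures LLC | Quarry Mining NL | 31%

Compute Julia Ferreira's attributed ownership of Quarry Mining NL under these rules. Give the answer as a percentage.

23.9678%

Chain via Brightpath Foods Inc. → Redpoint Logistics SA (R1): 40% × 28% × 41% = 4.592% of Quarry Mining NL.
Chain via Bluewater Partners LP → Slate Holdings Ltd (R1): 43% × 94% × 11% = 4.4462% of Quarry Mining NL.
Chain via Vantage Energy Co. → Silverbay Ventures LLC (R1): 56% × 86% × 31% = 14.9296% of Quarry Mining NL.
Aggregating (R2): 4.592% + 4.4462% + 14.9296% = 23.9678%.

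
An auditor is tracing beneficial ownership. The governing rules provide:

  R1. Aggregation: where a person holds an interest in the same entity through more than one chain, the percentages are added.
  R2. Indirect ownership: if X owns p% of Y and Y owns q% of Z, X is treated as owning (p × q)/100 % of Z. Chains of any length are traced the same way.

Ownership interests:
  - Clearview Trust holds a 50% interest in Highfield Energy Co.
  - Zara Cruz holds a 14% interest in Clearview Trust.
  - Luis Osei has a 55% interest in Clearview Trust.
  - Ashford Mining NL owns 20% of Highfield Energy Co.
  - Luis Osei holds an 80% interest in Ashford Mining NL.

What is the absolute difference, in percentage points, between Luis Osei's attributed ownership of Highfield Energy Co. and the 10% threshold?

Chain via Ashford Mining NL (R2): 80% × 20% = 16% of Highfield Energy Co.
Chain via Clearview Trust (R2): 55% × 50% = 27.5% of Highfield Energy Co.
Aggregating (R1): 16% + 27.5% = 43.5%.
43.5% exceeds the 10% threshold by 33.5 percentage points.

33.5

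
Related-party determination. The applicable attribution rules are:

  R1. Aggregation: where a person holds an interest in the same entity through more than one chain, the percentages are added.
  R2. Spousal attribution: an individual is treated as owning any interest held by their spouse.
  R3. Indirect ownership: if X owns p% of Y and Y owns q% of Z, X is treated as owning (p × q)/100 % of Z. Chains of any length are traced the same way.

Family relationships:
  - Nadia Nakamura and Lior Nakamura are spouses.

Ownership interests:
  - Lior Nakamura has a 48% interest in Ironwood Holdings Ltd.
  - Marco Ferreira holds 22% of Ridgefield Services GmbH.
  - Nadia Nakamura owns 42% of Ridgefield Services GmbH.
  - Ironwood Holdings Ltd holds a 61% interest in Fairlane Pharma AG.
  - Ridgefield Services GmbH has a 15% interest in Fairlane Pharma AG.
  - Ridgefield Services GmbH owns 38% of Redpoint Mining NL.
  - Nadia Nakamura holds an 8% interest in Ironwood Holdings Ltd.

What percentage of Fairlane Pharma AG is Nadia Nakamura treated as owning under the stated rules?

By spousal attribution (R2), Nadia Nakamura is treated as also owning Lior Nakamura's interest in Ironwood Holdings Ltd, giving 8% + 48% = 56%.
Chain via Ridgefield Services GmbH (R3): 42% × 15% = 6.3% of Fairlane Pharma AG.
Chain via Ironwood Holdings Ltd (R3): 56% × 61% = 34.16% of Fairlane Pharma AG.
Aggregating (R1): 6.3% + 34.16% = 40.46%.

40.46%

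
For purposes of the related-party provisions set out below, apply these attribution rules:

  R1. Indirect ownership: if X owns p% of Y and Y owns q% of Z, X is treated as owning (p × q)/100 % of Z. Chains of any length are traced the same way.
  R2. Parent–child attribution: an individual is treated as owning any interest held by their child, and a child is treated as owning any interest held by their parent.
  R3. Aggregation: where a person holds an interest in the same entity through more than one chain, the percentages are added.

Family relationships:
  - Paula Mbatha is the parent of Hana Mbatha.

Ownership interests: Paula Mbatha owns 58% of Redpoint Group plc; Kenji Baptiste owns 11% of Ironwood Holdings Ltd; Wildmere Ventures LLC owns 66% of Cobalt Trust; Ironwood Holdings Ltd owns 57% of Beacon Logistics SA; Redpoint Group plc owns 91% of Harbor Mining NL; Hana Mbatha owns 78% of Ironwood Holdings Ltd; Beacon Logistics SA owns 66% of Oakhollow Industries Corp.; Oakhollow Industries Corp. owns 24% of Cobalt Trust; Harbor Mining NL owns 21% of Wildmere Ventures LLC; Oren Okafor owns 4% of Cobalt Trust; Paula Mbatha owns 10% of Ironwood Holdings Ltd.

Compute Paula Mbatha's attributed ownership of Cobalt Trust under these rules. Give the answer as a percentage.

15.260652%

By parent–child attribution (R2), Paula Mbatha is treated as also owning Hana Mbatha's interest in Ironwood Holdings Ltd, giving 10% + 78% = 88%.
Chain via Redpoint Group plc → Harbor Mining NL → Wildmere Ventures LLC (R1): 58% × 91% × 21% × 66% = 7.315308% of Cobalt Trust.
Chain via Ironwood Holdings Ltd → Beacon Logistics SA → Oakhollow Industries Corp. (R1): 88% × 57% × 66% × 24% = 7.945344% of Cobalt Trust.
Aggregating (R3): 7.315308% + 7.945344% = 15.260652%.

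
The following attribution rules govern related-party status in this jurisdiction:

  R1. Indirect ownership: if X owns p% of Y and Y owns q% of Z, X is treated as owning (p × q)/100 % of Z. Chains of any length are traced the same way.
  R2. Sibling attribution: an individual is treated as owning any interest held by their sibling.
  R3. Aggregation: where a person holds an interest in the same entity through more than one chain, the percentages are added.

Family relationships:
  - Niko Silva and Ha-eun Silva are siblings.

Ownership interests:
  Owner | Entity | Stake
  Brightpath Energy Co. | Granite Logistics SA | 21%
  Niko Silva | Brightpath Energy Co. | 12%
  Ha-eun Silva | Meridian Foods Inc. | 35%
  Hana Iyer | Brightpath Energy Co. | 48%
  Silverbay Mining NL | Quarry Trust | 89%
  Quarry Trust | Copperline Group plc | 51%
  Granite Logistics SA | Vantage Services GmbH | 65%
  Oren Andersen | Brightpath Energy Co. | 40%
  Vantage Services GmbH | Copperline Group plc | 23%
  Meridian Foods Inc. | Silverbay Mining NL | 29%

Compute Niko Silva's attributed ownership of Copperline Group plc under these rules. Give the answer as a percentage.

By sibling attribution (R2), Niko Silva is treated as owning Ha-eun Silva's 35% interest in Meridian Foods Inc.
Chain via Brightpath Energy Co. → Granite Logistics SA → Vantage Services GmbH (R1): 12% × 21% × 65% × 23% = 0.37674% of Copperline Group plc.
Chain via Meridian Foods Inc. → Silverbay Mining NL → Quarry Trust (R1): 35% × 29% × 89% × 51% = 4.607085% of Copperline Group plc.
Aggregating (R3): 0.37674% + 4.607085% = 4.983825%.

4.983825%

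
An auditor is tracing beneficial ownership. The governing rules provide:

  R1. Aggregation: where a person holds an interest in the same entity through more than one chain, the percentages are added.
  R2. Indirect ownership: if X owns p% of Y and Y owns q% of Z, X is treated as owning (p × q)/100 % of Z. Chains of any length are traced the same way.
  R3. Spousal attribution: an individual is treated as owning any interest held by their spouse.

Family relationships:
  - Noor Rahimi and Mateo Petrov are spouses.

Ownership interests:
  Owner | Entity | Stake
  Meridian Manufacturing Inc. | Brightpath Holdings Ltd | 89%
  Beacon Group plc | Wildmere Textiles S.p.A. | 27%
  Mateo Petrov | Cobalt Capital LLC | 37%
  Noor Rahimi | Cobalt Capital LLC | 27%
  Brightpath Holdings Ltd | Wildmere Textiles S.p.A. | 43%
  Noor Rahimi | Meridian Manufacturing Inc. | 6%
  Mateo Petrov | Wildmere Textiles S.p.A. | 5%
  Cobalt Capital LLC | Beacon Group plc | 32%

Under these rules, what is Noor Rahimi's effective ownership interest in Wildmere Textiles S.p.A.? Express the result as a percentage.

By spousal attribution (R3), Noor Rahimi is treated as also owning Mateo Petrov's interest in Cobalt Capital LLC, giving 27% + 37% = 64%.
By spousal attribution (R3), Noor Rahimi is treated as owning Mateo Petrov's 5% interest in Wildmere Textiles S.p.A.
Chain via Meridian Manufacturing Inc. → Brightpath Holdings Ltd (R2): 6% × 89% × 43% = 2.2962% of Wildmere Textiles S.p.A.
Chain via Cobalt Capital LLC → Beacon Group plc (R2): 64% × 32% × 27% = 5.5296% of Wildmere Textiles S.p.A.
Direct interest in Wildmere Textiles S.p.A: 5%.
Aggregating (R1): 2.2962% + 5.5296% + 5% = 12.8258%.

12.8258%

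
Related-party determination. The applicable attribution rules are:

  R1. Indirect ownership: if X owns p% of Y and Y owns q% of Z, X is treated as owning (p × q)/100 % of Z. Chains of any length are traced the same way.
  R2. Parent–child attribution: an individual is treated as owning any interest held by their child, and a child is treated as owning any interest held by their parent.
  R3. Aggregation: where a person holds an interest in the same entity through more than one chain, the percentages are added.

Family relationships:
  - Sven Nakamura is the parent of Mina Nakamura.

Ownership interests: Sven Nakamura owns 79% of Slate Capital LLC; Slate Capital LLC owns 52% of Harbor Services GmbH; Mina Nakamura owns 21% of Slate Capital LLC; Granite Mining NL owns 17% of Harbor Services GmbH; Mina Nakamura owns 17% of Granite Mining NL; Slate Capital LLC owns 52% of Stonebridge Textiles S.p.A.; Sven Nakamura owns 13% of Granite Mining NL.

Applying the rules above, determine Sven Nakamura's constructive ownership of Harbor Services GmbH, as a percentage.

By parent–child attribution (R2), Sven Nakamura is treated as also owning Mina Nakamura's interest in Granite Mining NL, giving 13% + 17% = 30%.
By parent–child attribution (R2), Sven Nakamura is treated as also owning Mina Nakamura's interest in Slate Capital LLC, giving 79% + 21% = 100%.
Chain via Granite Mining NL (R1): 30% × 17% = 5.1% of Harbor Services GmbH.
Chain via Slate Capital LLC (R1): 100% × 52% = 52% of Harbor Services GmbH.
Aggregating (R3): 5.1% + 52% = 57.1%.

57.1%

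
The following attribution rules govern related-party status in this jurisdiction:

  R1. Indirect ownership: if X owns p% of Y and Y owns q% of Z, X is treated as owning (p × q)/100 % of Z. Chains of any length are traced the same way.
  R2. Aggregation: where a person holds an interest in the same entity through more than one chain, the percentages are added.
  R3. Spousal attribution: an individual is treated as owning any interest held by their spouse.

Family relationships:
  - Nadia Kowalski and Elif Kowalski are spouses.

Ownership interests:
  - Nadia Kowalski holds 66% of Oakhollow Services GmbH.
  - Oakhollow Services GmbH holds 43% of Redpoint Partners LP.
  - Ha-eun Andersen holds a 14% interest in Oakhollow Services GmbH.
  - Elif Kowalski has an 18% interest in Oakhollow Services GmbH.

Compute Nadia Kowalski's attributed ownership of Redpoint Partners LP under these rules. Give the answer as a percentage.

By spousal attribution (R3), Nadia Kowalski is treated as also owning Elif Kowalski's interest in Oakhollow Services GmbH, giving 66% + 18% = 84%.
Chain via Oakhollow Services GmbH (R1): 84% × 43% = 36.12% of Redpoint Partners LP.

36.12%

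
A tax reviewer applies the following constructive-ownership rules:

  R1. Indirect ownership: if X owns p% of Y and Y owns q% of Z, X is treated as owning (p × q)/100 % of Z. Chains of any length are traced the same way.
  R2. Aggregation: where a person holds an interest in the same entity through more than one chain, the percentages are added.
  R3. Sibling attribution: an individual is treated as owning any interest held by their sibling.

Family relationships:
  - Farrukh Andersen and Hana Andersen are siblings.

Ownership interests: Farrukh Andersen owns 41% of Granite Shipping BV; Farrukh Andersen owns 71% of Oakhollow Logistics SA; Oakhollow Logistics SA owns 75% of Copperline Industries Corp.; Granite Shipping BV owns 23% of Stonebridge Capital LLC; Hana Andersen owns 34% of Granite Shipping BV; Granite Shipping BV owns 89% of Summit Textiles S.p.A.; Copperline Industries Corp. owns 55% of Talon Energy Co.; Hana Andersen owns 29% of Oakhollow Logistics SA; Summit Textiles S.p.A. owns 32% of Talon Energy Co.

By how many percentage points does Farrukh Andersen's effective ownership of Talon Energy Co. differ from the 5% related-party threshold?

By sibling attribution (R3), Farrukh Andersen is treated as also owning Hana Andersen's interest in Granite Shipping BV, giving 41% + 34% = 75%.
By sibling attribution (R3), Farrukh Andersen is treated as also owning Hana Andersen's interest in Oakhollow Logistics SA, giving 71% + 29% = 100%.
Chain via Granite Shipping BV → Summit Textiles S.p.A. (R1): 75% × 89% × 32% = 21.36% of Talon Energy Co.
Chain via Oakhollow Logistics SA → Copperline Industries Corp. (R1): 100% × 75% × 55% = 41.25% of Talon Energy Co.
Aggregating (R2): 21.36% + 41.25% = 62.61%.
62.61% exceeds the 5% threshold by 57.61 percentage points.

57.61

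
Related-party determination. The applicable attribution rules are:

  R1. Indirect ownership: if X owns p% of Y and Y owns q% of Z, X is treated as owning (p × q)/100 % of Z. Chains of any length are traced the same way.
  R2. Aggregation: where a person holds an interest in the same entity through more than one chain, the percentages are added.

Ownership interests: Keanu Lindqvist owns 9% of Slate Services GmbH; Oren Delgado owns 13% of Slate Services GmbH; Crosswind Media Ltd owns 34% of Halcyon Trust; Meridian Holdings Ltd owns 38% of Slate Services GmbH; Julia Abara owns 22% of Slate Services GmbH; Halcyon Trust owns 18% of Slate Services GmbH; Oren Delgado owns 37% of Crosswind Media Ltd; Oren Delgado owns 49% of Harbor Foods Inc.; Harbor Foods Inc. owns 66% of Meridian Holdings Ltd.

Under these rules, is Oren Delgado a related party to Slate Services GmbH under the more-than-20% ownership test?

Chain via Crosswind Media Ltd → Halcyon Trust (R1): 37% × 34% × 18% = 2.2644% of Slate Services GmbH.
Chain via Harbor Foods Inc. → Meridian Holdings Ltd (R1): 49% × 66% × 38% = 12.2892% of Slate Services GmbH.
Direct interest in Slate Services GmbH: 13%.
Aggregating (R2): 2.2644% + 12.2892% + 13% = 27.5536%.
27.5536% exceeds the 20% threshold, so Oren is a related party to Slate Services GmbH.

Yes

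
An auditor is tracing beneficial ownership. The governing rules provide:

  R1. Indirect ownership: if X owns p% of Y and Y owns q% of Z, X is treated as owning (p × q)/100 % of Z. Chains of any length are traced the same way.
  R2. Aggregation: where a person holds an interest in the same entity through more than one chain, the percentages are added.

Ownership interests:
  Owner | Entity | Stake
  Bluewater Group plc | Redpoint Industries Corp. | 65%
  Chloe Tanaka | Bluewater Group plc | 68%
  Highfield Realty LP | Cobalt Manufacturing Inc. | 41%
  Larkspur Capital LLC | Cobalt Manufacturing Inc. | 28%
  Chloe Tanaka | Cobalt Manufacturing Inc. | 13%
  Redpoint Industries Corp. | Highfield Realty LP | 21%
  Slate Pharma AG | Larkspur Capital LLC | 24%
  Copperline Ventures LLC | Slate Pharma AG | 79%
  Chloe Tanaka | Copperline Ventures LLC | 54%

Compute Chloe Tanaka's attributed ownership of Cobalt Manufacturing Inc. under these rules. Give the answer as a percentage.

19.672372%

Chain via Copperline Ventures LLC → Slate Pharma AG → Larkspur Capital LLC (R1): 54% × 79% × 24% × 28% = 2.866752% of Cobalt Manufacturing Inc.
Chain via Bluewater Group plc → Redpoint Industries Corp. → Highfield Realty LP (R1): 68% × 65% × 21% × 41% = 3.80562% of Cobalt Manufacturing Inc.
Direct interest in Cobalt Manufacturing Inc: 13%.
Aggregating (R2): 2.866752% + 3.80562% + 13% = 19.672372%.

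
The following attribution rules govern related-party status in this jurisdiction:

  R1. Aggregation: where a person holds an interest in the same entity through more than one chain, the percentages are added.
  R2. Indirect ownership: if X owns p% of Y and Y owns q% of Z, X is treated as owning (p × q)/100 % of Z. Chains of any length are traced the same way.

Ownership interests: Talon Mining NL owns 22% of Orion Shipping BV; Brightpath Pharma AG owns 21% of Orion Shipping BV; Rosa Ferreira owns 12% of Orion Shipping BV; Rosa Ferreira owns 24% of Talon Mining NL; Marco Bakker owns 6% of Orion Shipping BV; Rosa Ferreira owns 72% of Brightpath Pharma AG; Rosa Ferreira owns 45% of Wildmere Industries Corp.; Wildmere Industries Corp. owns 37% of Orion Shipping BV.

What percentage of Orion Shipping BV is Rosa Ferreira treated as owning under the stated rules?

Chain via Brightpath Pharma AG (R2): 72% × 21% = 15.12% of Orion Shipping BV.
Chain via Talon Mining NL (R2): 24% × 22% = 5.28% of Orion Shipping BV.
Chain via Wildmere Industries Corp. (R2): 45% × 37% = 16.65% of Orion Shipping BV.
Direct interest in Orion Shipping BV: 12%.
Aggregating (R1): 15.12% + 5.28% + 16.65% + 12% = 49.05%.

49.05%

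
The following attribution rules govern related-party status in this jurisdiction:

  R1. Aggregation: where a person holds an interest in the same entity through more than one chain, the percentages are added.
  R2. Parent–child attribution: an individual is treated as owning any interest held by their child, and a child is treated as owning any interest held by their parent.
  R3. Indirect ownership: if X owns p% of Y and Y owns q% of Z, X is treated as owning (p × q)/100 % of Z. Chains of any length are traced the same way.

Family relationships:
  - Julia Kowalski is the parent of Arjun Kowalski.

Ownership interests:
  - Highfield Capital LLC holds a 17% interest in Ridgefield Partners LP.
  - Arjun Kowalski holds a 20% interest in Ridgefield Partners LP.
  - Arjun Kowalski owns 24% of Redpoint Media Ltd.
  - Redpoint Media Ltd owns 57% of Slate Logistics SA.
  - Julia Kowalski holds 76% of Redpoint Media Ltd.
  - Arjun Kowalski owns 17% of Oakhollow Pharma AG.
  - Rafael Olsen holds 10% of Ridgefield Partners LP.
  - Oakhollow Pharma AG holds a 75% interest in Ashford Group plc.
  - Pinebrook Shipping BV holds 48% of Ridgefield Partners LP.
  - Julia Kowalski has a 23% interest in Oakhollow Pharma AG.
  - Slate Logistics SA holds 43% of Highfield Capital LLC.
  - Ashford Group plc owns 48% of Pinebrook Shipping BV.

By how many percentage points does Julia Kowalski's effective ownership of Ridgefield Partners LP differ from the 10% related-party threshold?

21.0787

By parent–child attribution (R2), Julia Kowalski is treated as also owning Arjun Kowalski's interest in Oakhollow Pharma AG, giving 23% + 17% = 40%.
By parent–child attribution (R2), Julia Kowalski is treated as also owning Arjun Kowalski's interest in Redpoint Media Ltd, giving 76% + 24% = 100%.
By parent–child attribution (R2), Julia Kowalski is treated as owning Arjun Kowalski's 20% interest in Ridgefield Partners LP.
Chain via Oakhollow Pharma AG → Ashford Group plc → Pinebrook Shipping BV (R3): 40% × 75% × 48% × 48% = 6.912% of Ridgefield Partners LP.
Chain via Redpoint Media Ltd → Slate Logistics SA → Highfield Capital LLC (R3): 100% × 57% × 43% × 17% = 4.1667% of Ridgefield Partners LP.
Direct interest in Ridgefield Partners LP: 20%.
Aggregating (R1): 6.912% + 4.1667% + 20% = 31.0787%.
31.0787% exceeds the 10% threshold by 21.0787 percentage points.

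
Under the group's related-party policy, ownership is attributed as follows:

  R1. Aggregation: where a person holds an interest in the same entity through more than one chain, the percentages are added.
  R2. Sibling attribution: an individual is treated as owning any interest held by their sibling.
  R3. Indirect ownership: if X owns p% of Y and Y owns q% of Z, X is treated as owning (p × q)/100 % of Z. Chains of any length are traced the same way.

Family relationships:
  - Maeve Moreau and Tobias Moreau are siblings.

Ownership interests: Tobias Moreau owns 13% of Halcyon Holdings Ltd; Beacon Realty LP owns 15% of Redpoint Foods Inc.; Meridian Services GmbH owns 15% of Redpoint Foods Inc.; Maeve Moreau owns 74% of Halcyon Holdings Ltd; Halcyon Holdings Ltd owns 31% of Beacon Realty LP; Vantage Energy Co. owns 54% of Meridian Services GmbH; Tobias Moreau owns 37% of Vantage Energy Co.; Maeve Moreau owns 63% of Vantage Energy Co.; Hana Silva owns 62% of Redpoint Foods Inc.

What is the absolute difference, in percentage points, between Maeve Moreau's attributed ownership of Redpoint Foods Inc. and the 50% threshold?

37.8545

By sibling attribution (R2), Maeve Moreau is treated as also owning Tobias Moreau's interest in Vantage Energy Co, giving 63% + 37% = 100%.
By sibling attribution (R2), Maeve Moreau is treated as also owning Tobias Moreau's interest in Halcyon Holdings Ltd, giving 74% + 13% = 87%.
Chain via Vantage Energy Co. → Meridian Services GmbH (R3): 100% × 54% × 15% = 8.1% of Redpoint Foods Inc.
Chain via Halcyon Holdings Ltd → Beacon Realty LP (R3): 87% × 31% × 15% = 4.0455% of Redpoint Foods Inc.
Aggregating (R1): 8.1% + 4.0455% = 12.1455%.
12.1455% falls short of the 50% threshold by 37.8545 percentage points.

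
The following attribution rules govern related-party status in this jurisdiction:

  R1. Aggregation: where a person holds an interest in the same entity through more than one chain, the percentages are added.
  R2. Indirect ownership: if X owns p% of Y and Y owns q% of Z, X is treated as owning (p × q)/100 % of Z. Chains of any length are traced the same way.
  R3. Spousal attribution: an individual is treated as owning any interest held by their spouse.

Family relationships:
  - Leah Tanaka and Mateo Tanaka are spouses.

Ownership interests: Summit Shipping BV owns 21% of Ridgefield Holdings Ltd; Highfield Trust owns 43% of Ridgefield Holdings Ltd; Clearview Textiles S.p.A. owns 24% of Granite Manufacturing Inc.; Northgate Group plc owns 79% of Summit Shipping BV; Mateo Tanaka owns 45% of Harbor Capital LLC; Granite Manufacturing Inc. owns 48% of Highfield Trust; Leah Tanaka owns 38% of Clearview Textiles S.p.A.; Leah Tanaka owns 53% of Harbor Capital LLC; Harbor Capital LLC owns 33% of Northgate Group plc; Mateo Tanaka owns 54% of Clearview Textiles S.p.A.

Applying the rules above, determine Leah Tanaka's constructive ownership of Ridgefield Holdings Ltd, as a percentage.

9.922518%

By spousal attribution (R3), Leah Tanaka is treated as also owning Mateo Tanaka's interest in Clearview Textiles S.p.A, giving 38% + 54% = 92%.
By spousal attribution (R3), Leah Tanaka is treated as also owning Mateo Tanaka's interest in Harbor Capital LLC, giving 53% + 45% = 98%.
Chain via Clearview Textiles S.p.A. → Granite Manufacturing Inc. → Highfield Trust (R2): 92% × 24% × 48% × 43% = 4.557312% of Ridgefield Holdings Ltd.
Chain via Harbor Capital LLC → Northgate Group plc → Summit Shipping BV (R2): 98% × 33% × 79% × 21% = 5.365206% of Ridgefield Holdings Ltd.
Aggregating (R1): 4.557312% + 5.365206% = 9.922518%.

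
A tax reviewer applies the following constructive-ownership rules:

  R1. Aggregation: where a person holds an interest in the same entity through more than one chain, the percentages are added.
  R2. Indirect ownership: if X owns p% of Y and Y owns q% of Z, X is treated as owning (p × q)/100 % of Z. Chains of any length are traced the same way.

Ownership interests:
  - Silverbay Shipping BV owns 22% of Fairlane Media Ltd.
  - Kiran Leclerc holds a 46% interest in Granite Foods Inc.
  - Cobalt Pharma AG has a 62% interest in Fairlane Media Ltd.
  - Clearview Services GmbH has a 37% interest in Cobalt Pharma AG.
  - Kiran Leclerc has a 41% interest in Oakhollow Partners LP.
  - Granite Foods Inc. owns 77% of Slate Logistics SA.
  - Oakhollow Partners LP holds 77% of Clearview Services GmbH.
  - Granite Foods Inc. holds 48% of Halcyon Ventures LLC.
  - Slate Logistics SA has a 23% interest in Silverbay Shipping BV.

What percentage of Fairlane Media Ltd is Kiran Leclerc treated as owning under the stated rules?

Chain via Oakhollow Partners LP → Clearview Services GmbH → Cobalt Pharma AG (R2): 41% × 77% × 37% × 62% = 7.242158% of Fairlane Media Ltd.
Chain via Granite Foods Inc. → Slate Logistics SA → Silverbay Shipping BV (R2): 46% × 77% × 23% × 22% = 1.792252% of Fairlane Media Ltd.
Aggregating (R1): 7.242158% + 1.792252% = 9.03441%.

9.03441%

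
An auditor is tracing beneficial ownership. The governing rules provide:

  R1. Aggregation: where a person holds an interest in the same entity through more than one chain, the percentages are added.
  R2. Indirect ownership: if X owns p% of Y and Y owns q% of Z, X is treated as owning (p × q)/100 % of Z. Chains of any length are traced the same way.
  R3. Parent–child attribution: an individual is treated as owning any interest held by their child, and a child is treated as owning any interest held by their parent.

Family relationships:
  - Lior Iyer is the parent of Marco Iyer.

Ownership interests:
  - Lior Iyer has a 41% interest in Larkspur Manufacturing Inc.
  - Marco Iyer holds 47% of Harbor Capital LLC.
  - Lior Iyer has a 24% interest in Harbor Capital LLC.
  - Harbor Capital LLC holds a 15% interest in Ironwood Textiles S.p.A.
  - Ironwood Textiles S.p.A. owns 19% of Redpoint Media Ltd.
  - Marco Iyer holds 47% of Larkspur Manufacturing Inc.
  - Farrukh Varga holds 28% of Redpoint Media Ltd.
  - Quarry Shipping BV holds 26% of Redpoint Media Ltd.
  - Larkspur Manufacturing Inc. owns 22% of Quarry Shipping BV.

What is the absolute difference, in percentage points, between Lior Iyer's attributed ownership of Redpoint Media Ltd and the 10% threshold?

By parent–child attribution (R3), Lior Iyer is treated as also owning Marco Iyer's interest in Harbor Capital LLC, giving 24% + 47% = 71%.
By parent–child attribution (R3), Lior Iyer is treated as also owning Marco Iyer's interest in Larkspur Manufacturing Inc, giving 41% + 47% = 88%.
Chain via Harbor Capital LLC → Ironwood Textiles S.p.A. (R2): 71% × 15% × 19% = 2.0235% of Redpoint Media Ltd.
Chain via Larkspur Manufacturing Inc. → Quarry Shipping BV (R2): 88% × 22% × 26% = 5.0336% of Redpoint Media Ltd.
Aggregating (R1): 2.0235% + 5.0336% = 7.0571%.
7.0571% falls short of the 10% threshold by 2.9429 percentage points.

2.9429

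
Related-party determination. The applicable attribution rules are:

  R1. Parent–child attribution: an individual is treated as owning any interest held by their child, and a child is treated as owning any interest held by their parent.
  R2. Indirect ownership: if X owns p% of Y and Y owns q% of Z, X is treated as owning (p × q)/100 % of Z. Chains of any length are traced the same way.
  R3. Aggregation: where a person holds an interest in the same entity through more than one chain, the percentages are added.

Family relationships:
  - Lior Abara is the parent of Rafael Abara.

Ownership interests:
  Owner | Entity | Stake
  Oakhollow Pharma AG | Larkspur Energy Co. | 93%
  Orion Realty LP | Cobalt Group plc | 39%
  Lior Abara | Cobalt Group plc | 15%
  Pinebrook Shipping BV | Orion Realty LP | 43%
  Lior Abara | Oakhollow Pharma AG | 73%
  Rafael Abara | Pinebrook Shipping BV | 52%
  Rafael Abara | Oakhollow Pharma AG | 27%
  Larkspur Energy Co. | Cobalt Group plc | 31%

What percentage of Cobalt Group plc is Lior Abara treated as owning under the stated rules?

By parent–child attribution (R1), Lior Abara is treated as also owning Rafael Abara's interest in Oakhollow Pharma AG, giving 73% + 27% = 100%.
By parent–child attribution (R1), Lior Abara is treated as owning Rafael Abara's 52% interest in Pinebrook Shipping BV.
Chain via Oakhollow Pharma AG → Larkspur Energy Co. (R2): 100% × 93% × 31% = 28.83% of Cobalt Group plc.
Direct interest in Cobalt Group plc: 15%.
Chain via Pinebrook Shipping BV → Orion Realty LP (R2): 52% × 43% × 39% = 8.7204% of Cobalt Group plc.
Aggregating (R3): 28.83% + 15% + 8.7204% = 52.5504%.

52.5504%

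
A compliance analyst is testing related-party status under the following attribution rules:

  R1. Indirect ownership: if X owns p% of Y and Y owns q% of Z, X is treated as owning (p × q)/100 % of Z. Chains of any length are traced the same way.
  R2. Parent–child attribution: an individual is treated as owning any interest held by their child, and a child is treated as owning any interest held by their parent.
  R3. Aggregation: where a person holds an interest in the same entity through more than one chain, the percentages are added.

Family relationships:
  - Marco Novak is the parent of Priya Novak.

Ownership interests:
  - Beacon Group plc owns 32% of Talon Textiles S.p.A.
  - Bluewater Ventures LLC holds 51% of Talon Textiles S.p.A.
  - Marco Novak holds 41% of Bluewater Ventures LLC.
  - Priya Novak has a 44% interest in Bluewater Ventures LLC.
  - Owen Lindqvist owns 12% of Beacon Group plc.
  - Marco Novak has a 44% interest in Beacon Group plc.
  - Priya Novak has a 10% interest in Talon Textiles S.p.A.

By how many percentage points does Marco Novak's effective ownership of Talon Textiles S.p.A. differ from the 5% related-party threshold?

By parent–child attribution (R2), Marco Novak is treated as also owning Priya Novak's interest in Bluewater Ventures LLC, giving 41% + 44% = 85%.
By parent–child attribution (R2), Marco Novak is treated as owning Priya Novak's 10% interest in Talon Textiles S.p.A.
Chain via Bluewater Ventures LLC (R1): 85% × 51% = 43.35% of Talon Textiles S.p.A.
Chain via Beacon Group plc (R1): 44% × 32% = 14.08% of Talon Textiles S.p.A.
Direct interest in Talon Textiles S.p.A: 10%.
Aggregating (R3): 43.35% + 14.08% + 10% = 67.43%.
67.43% exceeds the 5% threshold by 62.43 percentage points.

62.43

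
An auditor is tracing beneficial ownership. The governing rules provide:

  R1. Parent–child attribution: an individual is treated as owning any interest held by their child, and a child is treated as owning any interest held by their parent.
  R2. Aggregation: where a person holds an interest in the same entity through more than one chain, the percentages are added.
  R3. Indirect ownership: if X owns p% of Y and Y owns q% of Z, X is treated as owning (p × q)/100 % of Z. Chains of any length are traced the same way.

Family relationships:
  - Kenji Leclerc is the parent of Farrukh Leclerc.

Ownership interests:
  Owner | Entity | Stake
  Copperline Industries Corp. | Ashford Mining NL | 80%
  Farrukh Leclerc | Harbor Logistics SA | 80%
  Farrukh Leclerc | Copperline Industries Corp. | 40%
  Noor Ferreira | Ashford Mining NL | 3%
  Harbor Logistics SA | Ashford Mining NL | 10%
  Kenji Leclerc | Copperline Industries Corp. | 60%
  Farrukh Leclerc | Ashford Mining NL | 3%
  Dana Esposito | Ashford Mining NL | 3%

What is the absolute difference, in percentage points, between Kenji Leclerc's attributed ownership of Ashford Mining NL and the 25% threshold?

By parent–child attribution (R1), Kenji Leclerc is treated as also owning Farrukh Leclerc's interest in Copperline Industries Corp, giving 60% + 40% = 100%.
By parent–child attribution (R1), Kenji Leclerc is treated as owning Farrukh Leclerc's 80% interest in Harbor Logistics SA.
By parent–child attribution (R1), Kenji Leclerc is treated as owning Farrukh Leclerc's 3% interest in Ashford Mining NL.
Chain via Copperline Industries Corp. (R3): 100% × 80% = 80% of Ashford Mining NL.
Chain via Harbor Logistics SA (R3): 80% × 10% = 8% of Ashford Mining NL.
Direct interest in Ashford Mining NL: 3%.
Aggregating (R2): 80% + 8% + 3% = 91%.
91% exceeds the 25% threshold by 66 percentage points.

66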